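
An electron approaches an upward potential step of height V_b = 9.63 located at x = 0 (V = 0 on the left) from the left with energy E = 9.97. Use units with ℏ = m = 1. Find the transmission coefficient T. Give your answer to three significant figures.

The wavenumbers are k₁ = √(2mE)/ℏ = 4.465 on the left and k₂ = √(2m(E − V_b))/ℏ = 0.8246 on the right.
Matching ψ and ψ′ at x = 0 gives r = (k₁ − k₂)/(k₁ + k₂), so R = r² = 0.4737 and T = 1 − R = 0.5263.

T = 0.526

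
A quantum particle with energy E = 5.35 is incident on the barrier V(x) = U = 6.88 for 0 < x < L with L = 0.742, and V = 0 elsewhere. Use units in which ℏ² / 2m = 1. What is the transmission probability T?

Since E < U the interior solution is evanescent with decay constant κ = √(2m(U − E))/ℏ = 1.237.
κL = 0.9178, sinh(κL) = 1.052.
The exact tunnelling result is T⁻¹ = 1 + U² sinh²(κL) / [4E(U − E)] = 2.601, so T = 0.385.

T = 0.385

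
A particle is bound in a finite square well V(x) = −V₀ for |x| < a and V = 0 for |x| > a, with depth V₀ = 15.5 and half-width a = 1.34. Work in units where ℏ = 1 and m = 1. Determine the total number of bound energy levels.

N = 5

Define the well-strength parameter z₀ = (a/ℏ)√(2mV₀) = 1.34 × √(2·1·15.5) = 7.461.
A new bound state (alternating even/odd) appears each time z₀ passes a multiple of π/2, so N = ⌊2z₀/π⌋ + 1 = ⌊4.750⌋ + 1 = 5.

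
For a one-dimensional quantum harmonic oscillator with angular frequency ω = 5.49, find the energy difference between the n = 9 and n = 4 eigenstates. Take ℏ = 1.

E_n = ℏω(n + ½), so ΔE = (9 − 4) ℏω = 5 × 5.49 = 27.45.

ΔE = 27.5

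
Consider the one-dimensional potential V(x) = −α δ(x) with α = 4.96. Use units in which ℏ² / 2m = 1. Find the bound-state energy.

E = -6.15

The bound state is ψ(x) = √κ e^{−κ|x|}. The derivative jump ψ'(0⁺) − ψ'(0⁻) = −(2mα/ℏ²)ψ(0) fixes κ = mα/ℏ² = 2.480.
Then E = −ℏ²κ²/(2m) = −mα²/(2ℏ²) = -6.150.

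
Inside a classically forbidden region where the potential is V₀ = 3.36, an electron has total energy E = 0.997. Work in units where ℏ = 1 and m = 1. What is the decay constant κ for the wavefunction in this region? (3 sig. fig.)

κ = 2.17

Since E < V₀ the TISE in this region is ψ'' = κ²ψ with κ = √(2m(V₀ − E))/ℏ.
κ = √(2 × 1 × 2.363) = 2.174.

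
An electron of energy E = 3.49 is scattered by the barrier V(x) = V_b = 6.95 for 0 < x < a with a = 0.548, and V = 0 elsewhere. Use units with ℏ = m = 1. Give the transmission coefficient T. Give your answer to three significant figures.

Since E < V_b the interior solution is evanescent with decay constant κ = √(2m(V_b − E))/ℏ = 2.631.
κa = 1.442, sinh(κa) = 1.995.
The exact tunnelling result is T⁻¹ = 1 + V_b² sinh²(κa) / [4E(V_b − E)] = 4.982, so T = 0.201.

T = 0.201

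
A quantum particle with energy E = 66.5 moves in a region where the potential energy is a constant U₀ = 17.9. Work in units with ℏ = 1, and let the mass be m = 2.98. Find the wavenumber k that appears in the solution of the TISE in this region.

With E > U₀ the solution is oscillatory, ψ ∝ e^{±ikx} with k = √(2m(E − U₀))/ℏ.
k = √(2 × 2.98 × 48.6) = 17.02.

k = 17.0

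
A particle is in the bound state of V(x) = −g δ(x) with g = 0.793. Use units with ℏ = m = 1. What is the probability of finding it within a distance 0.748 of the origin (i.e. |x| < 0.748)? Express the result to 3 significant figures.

P = 0.695

The normalised bound state is ψ = √κ e^{−κ|x|} with κ = mg/ℏ² = 0.7930.
P(|x| < d) = ∫_{−d}^{d} κ e^{−2κ|x|} dx = 1 − e^{−2κd} = 1 − e^{−1.186} = 0.6947.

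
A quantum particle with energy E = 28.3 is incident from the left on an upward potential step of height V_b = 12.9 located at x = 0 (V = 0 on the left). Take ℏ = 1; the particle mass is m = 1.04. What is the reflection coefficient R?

The wavenumbers are k₁ = √(2mE)/ℏ = 7.672 on the left and k₂ = √(2m(E − V_b))/ℏ = 5.660 on the right.
Continuity of ψ and ψ′ at the step yields the reflection amplitude r = (k₁ − k₂)/(k₁ + k₂) = 0.1510; thus R = |r|² = 0.02279, T = 0.9772.

R = 0.0228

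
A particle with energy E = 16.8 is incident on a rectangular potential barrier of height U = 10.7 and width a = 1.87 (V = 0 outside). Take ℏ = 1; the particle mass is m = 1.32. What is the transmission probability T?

Above the barrier the interior wavenumber is k₂ = √(2m(E − U))/ℏ = 4.013, giving phase k₂a = 7.504.
Matching at both interfaces gives T⁻¹ = 1 + U² sin²(k₂a) / [4E(E − U)] = 1.247, hence T = 0.802.

T = 0.802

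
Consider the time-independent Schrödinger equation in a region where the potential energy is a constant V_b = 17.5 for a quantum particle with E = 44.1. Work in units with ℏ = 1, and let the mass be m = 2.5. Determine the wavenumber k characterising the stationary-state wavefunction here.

k = 11.5

With E > V_b the solution is oscillatory, ψ ∝ e^{±ikx} with k = √(2m(E − V_b))/ℏ.
k = √(2 × 2.5 × 26.6) = 11.53.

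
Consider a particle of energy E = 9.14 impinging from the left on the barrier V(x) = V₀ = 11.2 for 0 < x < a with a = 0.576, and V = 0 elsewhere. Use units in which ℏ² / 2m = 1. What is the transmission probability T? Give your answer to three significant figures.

T = 0.413

Since E < V₀ the interior solution is evanescent with decay constant κ = √(2m(V₀ − E))/ℏ = 1.435.
κa = 0.8267, sinh(κa) = 0.9242.
The exact tunnelling result is T⁻¹ = 1 + V₀² sinh²(κa) / [4E(V₀ − E)] = 2.423, so T = 0.413.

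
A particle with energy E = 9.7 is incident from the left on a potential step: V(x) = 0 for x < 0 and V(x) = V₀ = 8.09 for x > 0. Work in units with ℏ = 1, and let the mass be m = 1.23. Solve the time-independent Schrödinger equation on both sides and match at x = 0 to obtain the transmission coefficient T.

On each side the TISE gives plane waves with k = √(2m(E − V))/ℏ: k₁ = √(2·1.23·9.7) = 4.885, k₂ = √(2·1.23·1.61) = 1.990.
Matching ψ and ψ′ at x = 0 gives r = (k₁ − k₂)/(k₁ + k₂), so R = r² = 0.1773 and T = 1 − R = 0.8227.

T = 0.823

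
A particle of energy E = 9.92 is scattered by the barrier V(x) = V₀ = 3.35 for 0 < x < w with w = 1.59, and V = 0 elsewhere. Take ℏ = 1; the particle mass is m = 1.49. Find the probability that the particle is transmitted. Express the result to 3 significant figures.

E > V₀: inside the barrier k₂ = √(2m(E − V₀))/ℏ = 4.425, k₂w = 7.035.
Matching at both interfaces gives T⁻¹ = 1 + V₀² sin²(k₂w) / [4E(E − V₀)] = 1.020, hence T = 0.980.

T = 0.980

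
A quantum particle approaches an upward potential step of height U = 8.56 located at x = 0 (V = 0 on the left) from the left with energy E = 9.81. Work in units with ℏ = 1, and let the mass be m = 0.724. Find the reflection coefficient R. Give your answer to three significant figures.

R = 0.225

On each side the TISE gives plane waves with k = √(2m(E − V))/ℏ: k₁ = √(2·0.724·9.81) = 3.769, k₂ = √(2·0.724·1.25) = 1.345.
Continuity of ψ and ψ′ at the step yields the reflection amplitude r = (k₁ − k₂)/(k₁ + k₂) = 0.4739; thus R = |r|² = 0.2246, T = 0.7754.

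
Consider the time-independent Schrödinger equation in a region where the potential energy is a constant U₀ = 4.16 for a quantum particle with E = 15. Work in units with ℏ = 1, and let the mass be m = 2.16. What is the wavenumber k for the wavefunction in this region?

With E > U₀ the solution is oscillatory, ψ ∝ e^{±ikx} with k = √(2m(E − U₀))/ℏ.
k = √(2 × 2.16 × 10.84) = 6.843.

k = 6.84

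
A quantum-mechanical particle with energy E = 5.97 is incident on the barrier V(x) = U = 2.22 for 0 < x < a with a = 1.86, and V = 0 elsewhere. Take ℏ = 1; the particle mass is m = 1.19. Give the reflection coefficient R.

E > U: inside the barrier k₂ = √(2m(E − U))/ℏ = 2.987, k₂a = 5.557.
T = [1 + U² sin²(k₂a) / (4E(E − U))]⁻¹ = 1/1.024 = 0.976.
R = 1 − T = 0.0237.

R = 0.0237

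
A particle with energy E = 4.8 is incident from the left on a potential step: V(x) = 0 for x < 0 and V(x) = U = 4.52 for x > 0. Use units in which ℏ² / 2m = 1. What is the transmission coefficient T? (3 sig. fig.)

T = 0.627

The wavenumbers are k₁ = √(2mE)/ℏ = 2.191 on the left and k₂ = √(2m(E − U))/ℏ = 0.5292 on the right.
Continuity of ψ and ψ′ at the step yields the reflection amplitude r = (k₁ − k₂)/(k₁ + k₂) = 0.6109; thus R = |r|² = 0.3732, T = 0.6268.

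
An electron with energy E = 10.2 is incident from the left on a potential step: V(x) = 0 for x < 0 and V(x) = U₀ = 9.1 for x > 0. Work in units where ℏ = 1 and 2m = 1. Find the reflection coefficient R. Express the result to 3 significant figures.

R = 0.256

On each side the TISE gives plane waves with k = √(2m(E − V))/ℏ: k₁ = √(2·½·10.2) = 3.194, k₂ = √(2·½·1.1) = 1.049.
Matching ψ and ψ′ at x = 0 gives r = (k₁ − k₂)/(k₁ + k₂), so R = r² = 0.2556 and T = 1 − R = 0.7444.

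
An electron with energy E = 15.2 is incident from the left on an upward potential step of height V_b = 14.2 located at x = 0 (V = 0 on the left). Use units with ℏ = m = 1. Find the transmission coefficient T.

The wavenumbers are k₁ = √(2mE)/ℏ = 5.514 on the left and k₂ = √(2m(E − V_b))/ℏ = 1.414 on the right.
Matching ψ and ψ′ at x = 0 gives r = (k₁ − k₂)/(k₁ + k₂), so R = r² = 0.3501 and T = 1 − R = 0.6499.

T = 0.650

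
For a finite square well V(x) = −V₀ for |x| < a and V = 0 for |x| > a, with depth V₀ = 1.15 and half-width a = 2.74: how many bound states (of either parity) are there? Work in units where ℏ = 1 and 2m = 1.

The dimensionless depth is z₀ = a√(2mV₀)/ℏ = 2.74 × √(1.150) = 2.938.
A new bound state (alternating even/odd) appears each time z₀ passes a multiple of π/2, so N = ⌊2z₀/π⌋ + 1 = ⌊1.871⌋ + 1 = 2.

N = 2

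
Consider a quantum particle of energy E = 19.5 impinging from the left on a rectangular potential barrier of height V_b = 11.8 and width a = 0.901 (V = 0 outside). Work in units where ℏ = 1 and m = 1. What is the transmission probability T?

T = 0.967

E > V_b: inside the barrier k₂ = √(2m(E − V_b))/ℏ = 3.924, k₂a = 3.536.
Matching at both interfaces gives T⁻¹ = 1 + V_b² sin²(k₂a) / [4E(E − V_b)] = 1.034, hence T = 0.967.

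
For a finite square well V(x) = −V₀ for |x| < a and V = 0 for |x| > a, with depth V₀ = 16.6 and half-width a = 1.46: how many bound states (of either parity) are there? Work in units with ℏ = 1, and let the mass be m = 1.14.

N = 6

Define the well-strength parameter z₀ = (a/ℏ)√(2mV₀) = 1.46 × √(2·1.14·16.6) = 8.982.
The even/odd transcendental equations gain one root per π/2 in z₀, giving N = 1 + ⌊2z₀/π⌋ = 1 + ⌊5.718⌋ = 6.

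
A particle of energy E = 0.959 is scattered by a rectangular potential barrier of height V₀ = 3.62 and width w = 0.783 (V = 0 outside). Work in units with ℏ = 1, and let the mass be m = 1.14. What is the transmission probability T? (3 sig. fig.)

T = 0.0643

E < V₀: inside the barrier ψ ∝ e^{±κx} with κ = √(2m(V₀ − E))/ℏ = 2.463.
κw = 1.929, sinh(κw) = 3.367.
The exact tunnelling result is T⁻¹ = 1 + V₀² sinh²(κw) / [4E(V₀ − E)] = 15.56, so T = 0.0643.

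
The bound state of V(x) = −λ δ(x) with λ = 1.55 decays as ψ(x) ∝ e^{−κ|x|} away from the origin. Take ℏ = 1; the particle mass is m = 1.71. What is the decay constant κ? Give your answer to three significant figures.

κ = 2.65

Integrating the TISE across x = 0 gives the cusp condition ψ'(0⁺) − ψ'(0⁻) = −(2mλ/ℏ²)ψ(0).
With ψ ∝ e^{−κ|x|} this yields −2κ = −2mλ/ℏ², so κ = mλ/ℏ² = 2.651.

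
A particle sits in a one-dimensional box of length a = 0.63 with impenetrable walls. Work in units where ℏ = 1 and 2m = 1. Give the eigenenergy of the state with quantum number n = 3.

E = 224

The infinite-well eigenfunctions ψ_n = √(2/a) sin(nπx/a) vanish at both walls, giving E_n = n²π²ℏ²/(2ma²).
E_3 = 3² × π² / (2 × 0.5 × 0.63²) = 223.8.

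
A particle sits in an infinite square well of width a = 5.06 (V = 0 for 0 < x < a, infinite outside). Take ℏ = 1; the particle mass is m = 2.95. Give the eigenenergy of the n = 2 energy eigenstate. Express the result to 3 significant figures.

The infinite-well eigenfunctions ψ_n = √(2/a) sin(nπx/a) vanish at both walls, giving E_n = n²π²ℏ²/(2ma²).
E_2 = 2² × π² / (2 × 2.95 × 5.06²) = 0.2613.

E = 0.261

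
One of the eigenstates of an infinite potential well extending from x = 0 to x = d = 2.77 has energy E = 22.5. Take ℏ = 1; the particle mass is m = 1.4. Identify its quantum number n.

For an infinite well E_n = n²π²ℏ²/(2md²), so n = (d/πℏ)√(2mE).
n = (2.77/π) × √(2 × 1.4 × 22.5) = 6.998 → n = 7.

n = 7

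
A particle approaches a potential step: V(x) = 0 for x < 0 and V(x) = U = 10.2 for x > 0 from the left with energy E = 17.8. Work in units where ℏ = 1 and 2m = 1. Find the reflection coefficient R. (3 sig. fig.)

R = 0.0439

On each side the TISE gives plane waves with k = √(2m(E − V))/ℏ: k₁ = √(2·½·17.8) = 4.219, k₂ = √(2·½·7.6) = 2.757.
Continuity of ψ and ψ′ at the step yields the reflection amplitude r = (k₁ − k₂)/(k₁ + k₂) = 0.2096; thus R = |r|² = 0.04394, T = 0.9561.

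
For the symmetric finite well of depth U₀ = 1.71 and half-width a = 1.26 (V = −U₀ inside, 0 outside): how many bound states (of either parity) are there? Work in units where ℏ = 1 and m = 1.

The dimensionless depth is z₀ = a√(2mU₀)/ℏ = 1.26 × √(3.420) = 2.330.
The even/odd transcendental equations gain one root per π/2 in z₀, giving N = 1 + ⌊2z₀/π⌋ = 1 + ⌊1.483⌋ = 2.

N = 2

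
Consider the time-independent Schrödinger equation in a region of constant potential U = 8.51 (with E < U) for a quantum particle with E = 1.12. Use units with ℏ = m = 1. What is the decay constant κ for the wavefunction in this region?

Since E < U the TISE in this region is ψ'' = κ²ψ with κ = √(2m(U − E))/ℏ.
κ = √(2 × 1 × 7.39) = 3.844.

κ = 3.84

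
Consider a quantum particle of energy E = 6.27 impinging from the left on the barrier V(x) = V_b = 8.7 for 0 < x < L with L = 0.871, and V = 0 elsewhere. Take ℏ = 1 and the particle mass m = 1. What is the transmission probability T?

T = 0.0674

Since E < V_b the interior solution is evanescent with decay constant κ = √(2m(V_b − E))/ℏ = 2.205.
κL = 1.920, sinh(κL) = 3.338.
Matching ψ, ψ′ at both faces gives T = [1 + V_b² sinh²(κL) / (4E(V_b − E))]⁻¹ = 1/14.84 = 0.0674.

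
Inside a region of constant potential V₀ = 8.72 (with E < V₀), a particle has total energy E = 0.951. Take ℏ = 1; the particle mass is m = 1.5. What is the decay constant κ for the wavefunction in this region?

Since E < V₀ the TISE in this region is ψ'' = κ²ψ with κ = √(2m(V₀ − E))/ℏ.
κ = √(2 × 1.5 × 7.769) = 4.828.

κ = 4.83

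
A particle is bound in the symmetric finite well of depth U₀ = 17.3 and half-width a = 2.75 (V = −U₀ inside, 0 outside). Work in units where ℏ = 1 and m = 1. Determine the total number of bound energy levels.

Define the well-strength parameter z₀ = (a/ℏ)√(2mU₀) = 2.75 × √(2·1·17.3) = 16.18.
A new bound state (alternating even/odd) appears each time z₀ passes a multiple of π/2, so N = ⌊2z₀/π⌋ + 1 = ⌊10.30⌋ + 1 = 11.

N = 11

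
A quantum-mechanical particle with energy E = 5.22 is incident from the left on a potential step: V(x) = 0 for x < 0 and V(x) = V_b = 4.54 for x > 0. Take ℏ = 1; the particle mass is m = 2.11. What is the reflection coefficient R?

On each side the TISE gives plane waves with k = √(2m(E − V))/ℏ: k₁ = √(2·2.11·5.22) = 4.693, k₂ = √(2·2.11·0.68) = 1.694.
Matching ψ and ψ′ at x = 0 gives r = (k₁ − k₂)/(k₁ + k₂), so R = r² = 0.2205 and T = 1 − R = 0.7795.

R = 0.221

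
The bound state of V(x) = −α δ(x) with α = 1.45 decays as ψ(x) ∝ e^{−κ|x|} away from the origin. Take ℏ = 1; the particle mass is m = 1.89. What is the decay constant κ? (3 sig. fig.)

Integrating the TISE across x = 0 gives the cusp condition ψ'(0⁺) − ψ'(0⁻) = −(2mα/ℏ²)ψ(0).
With ψ ∝ e^{−κ|x|} this yields −2κ = −2mα/ℏ², so κ = mα/ℏ² = 2.741.

κ = 2.74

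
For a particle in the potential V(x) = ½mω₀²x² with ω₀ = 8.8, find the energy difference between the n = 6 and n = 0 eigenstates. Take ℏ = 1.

E_n = ℏω₀(n + ½), so ΔE = (6 − 0) ℏω₀ = 6 × 8.8 = 52.80.

ΔE = 52.8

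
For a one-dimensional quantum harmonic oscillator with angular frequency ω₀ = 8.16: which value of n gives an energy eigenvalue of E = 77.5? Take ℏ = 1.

E_n = ℏω₀(n + ½) ⇒ n = E/(ℏω₀) − ½ = 77.5/8.16 − 0.5 = 8.998 → n = 9.

n = 9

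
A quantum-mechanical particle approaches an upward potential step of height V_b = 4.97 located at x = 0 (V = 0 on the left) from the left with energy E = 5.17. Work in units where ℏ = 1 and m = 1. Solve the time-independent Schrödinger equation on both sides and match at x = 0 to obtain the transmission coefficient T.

T = 0.549

The wavenumbers are k₁ = √(2mE)/ℏ = 3.216 on the left and k₂ = √(2m(E − V_b))/ℏ = 0.6325 on the right.
Continuity of ψ and ψ′ at the step yields the reflection amplitude r = (k₁ − k₂)/(k₁ + k₂) = 0.6713; thus R = |r|² = 0.4506, T = 0.5494.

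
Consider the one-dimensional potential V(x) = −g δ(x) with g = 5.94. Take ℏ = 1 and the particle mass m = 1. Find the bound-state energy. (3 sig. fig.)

The bound state is ψ(x) = √κ e^{−κ|x|}. The derivative jump ψ'(0⁺) − ψ'(0⁻) = −(2mg/ℏ²)ψ(0) fixes κ = mg/ℏ² = 5.940.
Then E = −ℏ²κ²/(2m) = −mg²/(2ℏ²) = -17.64.

E = -17.6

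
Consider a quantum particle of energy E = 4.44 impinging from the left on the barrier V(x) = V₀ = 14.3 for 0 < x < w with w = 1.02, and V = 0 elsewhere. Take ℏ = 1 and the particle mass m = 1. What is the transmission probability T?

Since E < V₀ the interior solution is evanescent with decay constant κ = √(2m(V₀ − E))/ℏ = 4.441.
κw = 4.530, sinh(κw) = 46.35.
The exact tunnelling result is T⁻¹ = 1 + V₀² sinh²(κw) / [4E(V₀ − E)] = 2510, so T = 0.000398.

T = 0.000398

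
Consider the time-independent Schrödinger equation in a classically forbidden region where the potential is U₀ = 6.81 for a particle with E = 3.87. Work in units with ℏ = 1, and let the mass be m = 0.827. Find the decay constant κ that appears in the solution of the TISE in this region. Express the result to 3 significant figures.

κ = 2.21

Since E < U₀ the TISE in this region is ψ'' = κ²ψ with κ = √(2m(U₀ − E))/ℏ.
κ = √(2 × 0.827 × 2.94) = 2.205.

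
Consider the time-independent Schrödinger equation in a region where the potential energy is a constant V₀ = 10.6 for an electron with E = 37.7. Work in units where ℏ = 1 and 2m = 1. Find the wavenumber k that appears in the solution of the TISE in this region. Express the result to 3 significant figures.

With E > V₀ the solution is oscillatory, ψ ∝ e^{±ikx} with k = √(2m(E − V₀))/ℏ.
k = √(2 × 0.5 × 27.1) = 5.206.

k = 5.21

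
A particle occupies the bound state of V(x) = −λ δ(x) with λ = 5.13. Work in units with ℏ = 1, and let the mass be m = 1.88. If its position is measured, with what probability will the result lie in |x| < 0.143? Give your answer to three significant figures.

The normalised bound state is ψ = √κ e^{−κ|x|} with κ = mλ/ℏ² = 9.644.
P(|x| < d) = ∫_{−d}^{d} κ e^{−2κ|x|} dx = 1 − e^{−2κd} = 1 − e^{−2.758} = 0.9366.

P = 0.937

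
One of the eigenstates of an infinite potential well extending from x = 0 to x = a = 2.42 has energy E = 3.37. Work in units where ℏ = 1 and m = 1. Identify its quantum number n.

For an infinite well E_n = n²π²ℏ²/(2ma²), so n = (a/πℏ)√(2mE).
n = (2.42/π) × √(2 × 1 × 3.37) = 2.000 → n = 2.

n = 2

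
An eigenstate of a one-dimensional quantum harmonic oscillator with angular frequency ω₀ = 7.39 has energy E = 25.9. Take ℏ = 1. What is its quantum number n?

n = 3

E_n = ℏω₀(n + ½) ⇒ n = E/(ℏω₀) − ½ = 25.9/7.39 − 0.5 = 3.005 → n = 3.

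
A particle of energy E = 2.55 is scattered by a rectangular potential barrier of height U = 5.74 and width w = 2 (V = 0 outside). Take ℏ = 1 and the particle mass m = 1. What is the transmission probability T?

E < U: inside the barrier ψ ∝ e^{±κx} with κ = √(2m(U − E))/ℏ = 2.526.
κw = 5.052, sinh(κw) = 78.14.
The exact tunnelling result is T⁻¹ = 1 + U² sinh²(κw) / [4E(U − E)] = 6184, so T = 0.000162.

T = 0.000162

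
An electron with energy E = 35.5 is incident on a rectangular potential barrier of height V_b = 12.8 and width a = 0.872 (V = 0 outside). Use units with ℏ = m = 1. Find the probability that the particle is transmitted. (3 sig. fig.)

T = 0.992

E > V_b: inside the barrier k₂ = √(2m(E − V_b))/ℏ = 6.738, k₂a = 5.875.
T = [1 + V_b² sin²(k₂a) / (4E(E − V_b))]⁻¹ = 1/1.008 = 0.992.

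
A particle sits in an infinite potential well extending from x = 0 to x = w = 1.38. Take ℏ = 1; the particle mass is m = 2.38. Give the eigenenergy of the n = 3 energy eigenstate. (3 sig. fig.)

E = 9.80

Requiring ψ(0) = ψ(w) = 0 quantises k = nπ/w, hence E_n = ℏ²k²/2m = n²π²ℏ²/(2mw²).
E_3 = 3² × π² / (2 × 2.38 × 1.38²) = 9.799.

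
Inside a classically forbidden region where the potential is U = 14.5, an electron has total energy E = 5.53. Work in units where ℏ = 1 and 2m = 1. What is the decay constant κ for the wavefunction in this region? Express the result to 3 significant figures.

Since E < U the TISE in this region is ψ'' = κ²ψ with κ = √(2m(U − E))/ℏ.
κ = √(2 × 0.5 × 8.97) = 2.995.

κ = 2.99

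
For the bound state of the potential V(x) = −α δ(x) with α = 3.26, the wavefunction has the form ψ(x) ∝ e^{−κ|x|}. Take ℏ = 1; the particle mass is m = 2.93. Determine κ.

κ = 9.55

Integrating the TISE across x = 0 gives the cusp condition ψ'(0⁺) − ψ'(0⁻) = −(2mα/ℏ²)ψ(0).
With ψ ∝ e^{−κ|x|} this yields −2κ = −2mα/ℏ², so κ = mα/ℏ² = 9.552.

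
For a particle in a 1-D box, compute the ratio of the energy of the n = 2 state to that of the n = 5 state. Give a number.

0.16

E_n = n²π²ℏ²/(2mL²) so the ratio is n₂²/n₁² = 4/25 = 0.16.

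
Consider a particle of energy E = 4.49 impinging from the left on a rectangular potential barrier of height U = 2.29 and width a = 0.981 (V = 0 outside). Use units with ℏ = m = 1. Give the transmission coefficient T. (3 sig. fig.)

T = 0.906

Above the barrier the interior wavenumber is k₂ = √(2m(E − U))/ℏ = 2.098, giving phase k₂a = 2.058.
T = [1 + U² sin²(k₂a) / (4E(E − U))]⁻¹ = 1/1.104 = 0.906.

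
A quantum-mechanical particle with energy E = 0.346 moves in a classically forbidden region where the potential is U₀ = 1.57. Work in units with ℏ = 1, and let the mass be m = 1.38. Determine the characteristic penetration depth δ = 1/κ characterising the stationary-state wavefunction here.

δ = 0.544

Since E < U₀ the TISE in this region is ψ'' = κ²ψ with κ = √(2m(U₀ − E))/ℏ.
κ = √(2 × 1.38 × 1.224) = 1.838. The penetration depth is δ = 1/κ = 0.544.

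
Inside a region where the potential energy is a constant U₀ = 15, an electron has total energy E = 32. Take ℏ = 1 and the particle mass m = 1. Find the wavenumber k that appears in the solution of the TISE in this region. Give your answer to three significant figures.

k = 5.83

With E > U₀ the solution is oscillatory, ψ ∝ e^{±ikx} with k = √(2m(E − U₀))/ℏ.
k = √(2 × 1 × 17) = 5.831.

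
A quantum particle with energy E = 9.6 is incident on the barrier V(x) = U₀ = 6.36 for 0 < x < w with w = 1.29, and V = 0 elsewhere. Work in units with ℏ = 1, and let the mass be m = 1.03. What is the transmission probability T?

T = 0.988

E > U₀: inside the barrier k₂ = √(2m(E − U₀))/ℏ = 2.583, k₂w = 3.333.
T = [1 + U₀² sin²(k₂w) / (4E(E − U₀))]⁻¹ = 1/1.012 = 0.988.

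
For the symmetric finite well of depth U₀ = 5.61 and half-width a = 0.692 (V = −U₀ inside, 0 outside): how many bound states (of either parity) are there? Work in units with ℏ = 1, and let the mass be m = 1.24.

N = 2

The dimensionless depth is z₀ = a√(2mU₀)/ℏ = 0.692 × √(13.91) = 2.581.
The even/odd transcendental equations gain one root per π/2 in z₀, giving N = 1 + ⌊2z₀/π⌋ = 1 + ⌊1.643⌋ = 2.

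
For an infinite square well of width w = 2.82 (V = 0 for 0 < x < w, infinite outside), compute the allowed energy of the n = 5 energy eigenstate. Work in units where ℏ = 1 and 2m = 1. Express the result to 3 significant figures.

Requiring ψ(0) = ψ(w) = 0 quantises k = nπ/w, hence E_n = ℏ²k²/2m = n²π²ℏ²/(2mw²).
E_5 = 5² × π² / (2 × 0.5 × 2.82²) = 31.03.

E = 31.0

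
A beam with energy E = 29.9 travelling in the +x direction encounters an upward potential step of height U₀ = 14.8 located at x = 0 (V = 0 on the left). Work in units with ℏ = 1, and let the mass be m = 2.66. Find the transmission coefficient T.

T = 0.971

The wavenumbers are k₁ = √(2mE)/ℏ = 12.61 on the left and k₂ = √(2m(E − U₀))/ℏ = 8.963 on the right.
Matching ψ and ψ′ at x = 0 gives r = (k₁ − k₂)/(k₁ + k₂), so R = r² = 0.02861 and T = 1 − R = 0.9714.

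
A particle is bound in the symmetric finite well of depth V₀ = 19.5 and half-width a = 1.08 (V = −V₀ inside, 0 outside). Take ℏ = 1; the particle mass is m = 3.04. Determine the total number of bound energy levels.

N = 8

The dimensionless depth is z₀ = a√(2mV₀)/ℏ = 1.08 × √(118.6) = 11.76.
A new bound state (alternating even/odd) appears each time z₀ passes a multiple of π/2, so N = ⌊2z₀/π⌋ + 1 = ⌊7.486⌋ + 1 = 8.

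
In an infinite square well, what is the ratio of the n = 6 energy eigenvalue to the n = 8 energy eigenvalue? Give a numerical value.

Since E_n ∝ n², the ratio is (6/8)² = 0.5625.

0.5625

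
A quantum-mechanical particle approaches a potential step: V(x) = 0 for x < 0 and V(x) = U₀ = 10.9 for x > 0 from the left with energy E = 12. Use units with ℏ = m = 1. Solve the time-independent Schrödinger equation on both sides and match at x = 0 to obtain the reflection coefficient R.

The wavenumbers are k₁ = √(2mE)/ℏ = 4.899 on the left and k₂ = √(2m(E − U₀))/ℏ = 1.483 on the right.
Matching ψ and ψ′ at x = 0 gives r = (k₁ − k₂)/(k₁ + k₂), so R = r² = 0.2864 and T = 1 − R = 0.7136.

R = 0.286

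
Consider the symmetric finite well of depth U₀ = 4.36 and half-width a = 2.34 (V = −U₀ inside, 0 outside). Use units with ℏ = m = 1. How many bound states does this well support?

N = 5

The dimensionless depth is z₀ = a√(2mU₀)/ℏ = 2.34 × √(8.720) = 6.910.
The even/odd transcendental equations gain one root per π/2 in z₀, giving N = 1 + ⌊2z₀/π⌋ = 1 + ⌊4.399⌋ = 5.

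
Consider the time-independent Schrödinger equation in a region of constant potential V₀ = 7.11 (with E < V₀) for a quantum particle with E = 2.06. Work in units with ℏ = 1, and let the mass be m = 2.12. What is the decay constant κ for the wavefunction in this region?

κ = 4.63

Since E < V₀ the TISE in this region is ψ'' = κ²ψ with κ = √(2m(V₀ − E))/ℏ.
κ = √(2 × 2.12 × 5.05) = 4.627.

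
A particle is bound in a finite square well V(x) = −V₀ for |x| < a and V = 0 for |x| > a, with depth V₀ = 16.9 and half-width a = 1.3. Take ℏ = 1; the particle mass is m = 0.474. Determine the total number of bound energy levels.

Define the well-strength parameter z₀ = (a/ℏ)√(2mV₀) = 1.3 × √(2·0.474·16.9) = 5.203.
The even/odd transcendental equations gain one root per π/2 in z₀, giving N = 1 + ⌊2z₀/π⌋ = 1 + ⌊3.313⌋ = 4.

N = 4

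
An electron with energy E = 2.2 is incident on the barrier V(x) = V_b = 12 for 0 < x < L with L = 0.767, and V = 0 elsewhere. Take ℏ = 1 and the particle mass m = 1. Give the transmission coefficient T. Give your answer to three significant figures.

T = 0.00269

E < V_b: inside the barrier ψ ∝ e^{±κx} with κ = √(2m(V_b − E))/ℏ = 4.427.
κL = 3.396, sinh(κL) = 14.90.
The exact tunnelling result is T⁻¹ = 1 + V_b² sinh²(κL) / [4E(V_b − E)] = 371.7, so T = 0.00269.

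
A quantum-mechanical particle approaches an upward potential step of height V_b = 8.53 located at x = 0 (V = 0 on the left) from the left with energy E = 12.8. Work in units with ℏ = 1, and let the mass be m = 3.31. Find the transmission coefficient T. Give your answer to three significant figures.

The wavenumbers are k₁ = √(2mE)/ℏ = 9.205 on the left and k₂ = √(2m(E − V_b))/ℏ = 5.317 on the right.
Continuity of ψ and ψ′ at the step yields the reflection amplitude r = (k₁ − k₂)/(k₁ + k₂) = 0.2678; thus R = |r|² = 0.07170, T = 0.9283.

T = 0.928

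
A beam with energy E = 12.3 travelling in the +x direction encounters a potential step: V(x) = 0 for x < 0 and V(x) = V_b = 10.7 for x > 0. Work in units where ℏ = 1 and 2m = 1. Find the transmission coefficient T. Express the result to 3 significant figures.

T = 0.779

On each side the TISE gives plane waves with k = √(2m(E − V))/ℏ: k₁ = √(2·½·12.3) = 3.507, k₂ = √(2·½·1.6) = 1.265.
Continuity of ψ and ψ′ at the step yields the reflection amplitude r = (k₁ − k₂)/(k₁ + k₂) = 0.4699; thus R = |r|² = 0.2208, T = 0.7792.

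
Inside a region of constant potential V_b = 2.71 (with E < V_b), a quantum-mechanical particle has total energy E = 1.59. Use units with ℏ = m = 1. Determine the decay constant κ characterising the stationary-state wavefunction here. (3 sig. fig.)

Since E < V_b the TISE in this region is ψ'' = κ²ψ with κ = √(2m(V_b − E))/ℏ.
κ = √(2 × 1 × 1.12) = 1.497.

κ = 1.50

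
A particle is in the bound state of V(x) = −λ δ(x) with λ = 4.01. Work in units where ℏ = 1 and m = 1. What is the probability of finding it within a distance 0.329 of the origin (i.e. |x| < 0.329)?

The normalised bound state is ψ = √κ e^{−κ|x|} with κ = mλ/ℏ² = 4.010.
P(|x| < d) = ∫_{−d}^{d} κ e^{−2κ|x|} dx = 1 − e^{−2κd} = 1 − e^{−2.639} = 0.9285.

P = 0.929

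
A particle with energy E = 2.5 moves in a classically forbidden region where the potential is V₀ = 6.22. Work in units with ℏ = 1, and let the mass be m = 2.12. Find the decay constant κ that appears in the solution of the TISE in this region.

κ = 3.97

Since E < V₀ the TISE in this region is ψ'' = κ²ψ with κ = √(2m(V₀ − E))/ℏ.
κ = √(2 × 2.12 × 3.72) = 3.971.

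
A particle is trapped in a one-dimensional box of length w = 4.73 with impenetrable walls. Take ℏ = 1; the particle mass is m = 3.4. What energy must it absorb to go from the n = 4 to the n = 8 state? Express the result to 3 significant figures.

ΔE = 3.11

E_n = n²π²ℏ²/(2mw²), so ΔE = (8² − 4²) π²ℏ²/(2mw²).
ΔE = 48 × π² / (2 × 3.4 × 4.73²) = 3.114.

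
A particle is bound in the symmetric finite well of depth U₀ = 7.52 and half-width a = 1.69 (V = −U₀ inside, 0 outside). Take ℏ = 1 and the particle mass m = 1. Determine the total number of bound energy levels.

N = 5

Define the well-strength parameter z₀ = (a/ℏ)√(2mU₀) = 1.69 × √(2·1·7.52) = 6.554.
A new bound state (alternating even/odd) appears each time z₀ passes a multiple of π/2, so N = ⌊2z₀/π⌋ + 1 = ⌊4.172⌋ + 1 = 5.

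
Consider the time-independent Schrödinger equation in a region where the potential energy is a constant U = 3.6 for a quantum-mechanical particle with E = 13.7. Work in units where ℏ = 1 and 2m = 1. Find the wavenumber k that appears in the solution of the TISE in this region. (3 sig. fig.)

With E > U the solution is oscillatory, ψ ∝ e^{±ikx} with k = √(2m(E − U))/ℏ.
k = √(2 × 0.5 × 10.1) = 3.178.

k = 3.18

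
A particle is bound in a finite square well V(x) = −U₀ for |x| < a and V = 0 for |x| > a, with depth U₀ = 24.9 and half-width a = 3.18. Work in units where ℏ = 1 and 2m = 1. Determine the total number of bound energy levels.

N = 11

The dimensionless depth is z₀ = a√(2mU₀)/ℏ = 3.18 × √(24.90) = 15.87.
The even/odd transcendental equations gain one root per π/2 in z₀, giving N = 1 + ⌊2z₀/π⌋ = 1 + ⌊10.10⌋ = 11.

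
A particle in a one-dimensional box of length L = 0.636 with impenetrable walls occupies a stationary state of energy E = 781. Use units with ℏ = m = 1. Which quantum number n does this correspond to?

n = 8

For an infinite well E_n = n²π²ℏ²/(2mL²), so n = (L/πℏ)√(2mE).
n = (0.636/π) × √(2 × 1 × 781) = 8.001 → n = 8.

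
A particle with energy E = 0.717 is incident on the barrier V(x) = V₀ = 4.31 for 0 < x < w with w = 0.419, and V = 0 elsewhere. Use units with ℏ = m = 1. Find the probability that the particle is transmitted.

T = 0.227

Since E < V₀ the interior solution is evanescent with decay constant κ = √(2m(V₀ − E))/ℏ = 2.681.
κw = 1.123, sinh(κw) = 1.375.
The exact tunnelling result is T⁻¹ = 1 + V₀² sinh²(κw) / [4E(V₀ − E)] = 4.407, so T = 0.227.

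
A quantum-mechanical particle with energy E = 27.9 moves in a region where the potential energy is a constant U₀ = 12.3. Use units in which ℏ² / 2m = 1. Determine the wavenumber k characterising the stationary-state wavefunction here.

k = 3.95

With E > U₀ the solution is oscillatory, ψ ∝ e^{±ikx} with k = √(2m(E − U₀))/ℏ.
k = √(2 × 0.5 × 15.6) = 3.950.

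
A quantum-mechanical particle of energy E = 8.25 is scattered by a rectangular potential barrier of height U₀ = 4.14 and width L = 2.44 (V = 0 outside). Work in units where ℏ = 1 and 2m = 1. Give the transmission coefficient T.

T = 0.893

Above the barrier the interior wavenumber is k₂ = √(2m(E − U₀))/ℏ = 2.027, giving phase k₂L = 4.947.
Matching at both interfaces gives T⁻¹ = 1 + U₀² sin²(k₂L) / [4E(E − U₀)] = 1.120, hence T = 0.893.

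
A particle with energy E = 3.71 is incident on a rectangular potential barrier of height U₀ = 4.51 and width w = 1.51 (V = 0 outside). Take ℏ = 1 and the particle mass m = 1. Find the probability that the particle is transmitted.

T = 0.0508

E < U₀: inside the barrier ψ ∝ e^{±κx} with κ = √(2m(U₀ − E))/ℏ = 1.265.
κw = 1.910, sinh(κw) = 3.303.
Matching ψ, ψ′ at both faces gives T = [1 + U₀² sinh²(κw) / (4E(U₀ − E))]⁻¹ = 1/19.69 = 0.0508.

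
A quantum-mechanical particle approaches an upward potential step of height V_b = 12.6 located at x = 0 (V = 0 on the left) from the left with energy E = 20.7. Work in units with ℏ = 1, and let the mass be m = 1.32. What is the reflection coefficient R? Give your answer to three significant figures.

R = 0.0531

On each side the TISE gives plane waves with k = √(2m(E − V))/ℏ: k₁ = √(2·1.32·20.7) = 7.392, k₂ = √(2·1.32·8.1) = 4.624.
Continuity of ψ and ψ′ at the step yields the reflection amplitude r = (k₁ − k₂)/(k₁ + k₂) = 0.2304; thus R = |r|² = 0.05306, T = 0.9469.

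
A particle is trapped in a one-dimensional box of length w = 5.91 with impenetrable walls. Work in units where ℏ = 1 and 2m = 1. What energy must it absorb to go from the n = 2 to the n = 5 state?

E_n = n²π²ℏ²/(2mw²), so ΔE = (5² − 2²) π²ℏ²/(2mw²).
ΔE = 21 × π² / (2 × 0.5 × 5.91²) = 5.934.

ΔE = 5.93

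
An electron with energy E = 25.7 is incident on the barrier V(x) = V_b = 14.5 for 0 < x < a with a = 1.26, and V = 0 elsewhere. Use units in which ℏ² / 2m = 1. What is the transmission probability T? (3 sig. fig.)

Above the barrier the interior wavenumber is k₂ = √(2m(E − V_b))/ℏ = 3.347, giving phase k₂a = 4.217.
T = [1 + V_b² sin²(k₂a) / (4E(E − V_b))]⁻¹ = 1/1.141 = 0.876.

T = 0.876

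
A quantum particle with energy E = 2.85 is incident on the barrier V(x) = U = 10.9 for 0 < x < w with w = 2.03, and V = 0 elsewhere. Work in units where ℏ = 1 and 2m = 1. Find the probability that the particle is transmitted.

Since E < U the interior solution is evanescent with decay constant κ = √(2m(U − E))/ℏ = 2.837.
κw = 5.760, sinh(κw) = 158.6.
The exact tunnelling result is T⁻¹ = 1 + U² sinh²(κw) / [4E(U − E)] = 32570, so T = 0.0000307.

T = 0.0000307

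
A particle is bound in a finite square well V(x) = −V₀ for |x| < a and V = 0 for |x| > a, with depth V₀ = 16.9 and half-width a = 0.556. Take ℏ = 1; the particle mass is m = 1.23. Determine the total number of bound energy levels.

Define the well-strength parameter z₀ = (a/ℏ)√(2mV₀) = 0.556 × √(2·1.23·16.9) = 3.585.
The even/odd transcendental equations gain one root per π/2 in z₀, giving N = 1 + ⌊2z₀/π⌋ = 1 + ⌊2.282⌋ = 3.

N = 3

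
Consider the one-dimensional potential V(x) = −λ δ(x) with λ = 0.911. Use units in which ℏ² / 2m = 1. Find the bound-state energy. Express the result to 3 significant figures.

E = -0.207

The bound state is ψ(x) = √κ e^{−κ|x|}. The derivative jump ψ'(0⁺) − ψ'(0⁻) = −(2mλ/ℏ²)ψ(0) fixes κ = mλ/ℏ² = 0.4555.
Then E = −ℏ²κ²/(2m) = −mλ²/(2ℏ²) = -0.2075.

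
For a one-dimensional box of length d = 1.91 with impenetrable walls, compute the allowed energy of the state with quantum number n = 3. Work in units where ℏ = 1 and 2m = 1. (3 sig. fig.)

The infinite-well eigenfunctions ψ_n = √(2/d) sin(nπx/d) vanish at both walls, giving E_n = n²π²ℏ²/(2md²).
E_3 = 3² × π² / (2 × 0.5 × 1.91²) = 24.35.

E = 24.3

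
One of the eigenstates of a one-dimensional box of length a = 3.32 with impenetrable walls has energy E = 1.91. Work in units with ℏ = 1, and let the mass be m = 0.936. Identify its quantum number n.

For an infinite well E_n = n²π²ℏ²/(2ma²), so n = (a/πℏ)√(2mE).
n = (3.32/π) × √(2 × 0.936 × 1.91) = 1.998 → n = 2.

n = 2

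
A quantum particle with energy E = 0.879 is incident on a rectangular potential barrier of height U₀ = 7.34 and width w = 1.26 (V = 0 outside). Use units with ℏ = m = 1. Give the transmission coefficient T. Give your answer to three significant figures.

T = 0.000196

Since E < U₀ the interior solution is evanescent with decay constant κ = √(2m(U₀ − E))/ℏ = 3.595.
κw = 4.529, sinh(κw) = 46.34.
Matching ψ, ψ′ at both faces gives T = [1 + U₀² sinh²(κw) / (4E(U₀ − E))]⁻¹ = 1/5095 = 0.000196.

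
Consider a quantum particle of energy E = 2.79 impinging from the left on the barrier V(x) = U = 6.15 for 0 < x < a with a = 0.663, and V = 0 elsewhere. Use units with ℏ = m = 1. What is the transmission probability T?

T = 0.120

E < U: inside the barrier ψ ∝ e^{±κx} with κ = √(2m(U − E))/ℏ = 2.592.
κa = 1.719, sinh(κa) = 2.699.
Matching ψ, ψ′ at both faces gives T = [1 + U² sinh²(κa) / (4E(U − E))]⁻¹ = 1/8.348 = 0.120.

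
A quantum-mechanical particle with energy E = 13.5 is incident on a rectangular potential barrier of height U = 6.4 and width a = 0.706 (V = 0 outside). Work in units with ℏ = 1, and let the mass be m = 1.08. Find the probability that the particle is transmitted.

T = 0.986

Above the barrier the interior wavenumber is k₂ = √(2m(E − U))/ℏ = 3.916, giving phase k₂a = 2.765.
T = [1 + U² sin²(k₂a) / (4E(E − U))]⁻¹ = 1/1.014 = 0.986.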